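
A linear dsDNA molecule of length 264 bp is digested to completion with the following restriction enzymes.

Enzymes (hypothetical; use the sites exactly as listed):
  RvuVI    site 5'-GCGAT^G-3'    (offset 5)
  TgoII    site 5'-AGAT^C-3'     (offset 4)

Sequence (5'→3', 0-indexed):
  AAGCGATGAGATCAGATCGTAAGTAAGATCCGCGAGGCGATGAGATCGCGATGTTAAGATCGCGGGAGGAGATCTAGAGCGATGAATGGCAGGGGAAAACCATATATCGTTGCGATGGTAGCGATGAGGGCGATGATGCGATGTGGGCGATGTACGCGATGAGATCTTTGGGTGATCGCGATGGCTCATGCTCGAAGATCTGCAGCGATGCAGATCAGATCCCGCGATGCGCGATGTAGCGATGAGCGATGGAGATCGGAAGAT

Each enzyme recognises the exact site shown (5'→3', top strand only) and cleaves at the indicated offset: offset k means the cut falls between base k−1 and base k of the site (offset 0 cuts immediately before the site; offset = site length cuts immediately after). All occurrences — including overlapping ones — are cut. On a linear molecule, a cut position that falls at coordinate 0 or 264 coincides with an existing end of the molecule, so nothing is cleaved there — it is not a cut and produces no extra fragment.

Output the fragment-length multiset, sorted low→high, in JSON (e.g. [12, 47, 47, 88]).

[5,5,5,5,5,6,6,6,7,7,7,8,8,8,8,8,9,9,9,9,10,10,12,12,13,17,17,33]

Per-enzyme occurrences:
  RvuVI GCGATG/5: at [2, 36, 47, 78, 111, 120, 129, 137, 146, 155, 177, 204, 223, 230, 238, 245] ⇒ [7, 41, 52, 83, 116, 125, 134, 142, 151, 160, 182, 209, 228, 235, 243, 250]
  TgoII AGATC/4: at [8, 13, 25, 42, 56, 69, 161, 195, 211, 216, 252] ⇒ [12, 17, 29, 46, 60, 73, 165, 199, 215, 220, 256]

All cut coordinates (distinct, sorted): [7, 12, 17, 29, 41, 46, 52, 60, 73, 83, 116, 125, 134, 142, 151, 160, 165, 182, 199, 209, 215, 220, 228, 235, 243, 250, 256]

Fragment lengths:
  [0,7): 7 bp
  [7,12): 5 bp
  [12,17): 5 bp
  [17,29): 12 bp
  [29,41): 12 bp
  [41,46): 5 bp
  [46,52): 6 bp
  [52,60): 8 bp
  [60,73): 13 bp
  [73,83): 10 bp
  [83,116): 33 bp
  [116,125): 9 bp
  [125,134): 9 bp
  [134,142): 8 bp
  [142,151): 9 bp
  [151,160): 9 bp
  [160,165): 5 bp
  [165,182): 17 bp
  [182,199): 17 bp
  [199,209): 10 bp
  [209,215): 6 bp
  [215,220): 5 bp
  [220,228): 8 bp
  [228,235): 7 bp
  [235,243): 8 bp
  [243,250): 7 bp
  [250,256): 6 bp
  [256,264): 8 bp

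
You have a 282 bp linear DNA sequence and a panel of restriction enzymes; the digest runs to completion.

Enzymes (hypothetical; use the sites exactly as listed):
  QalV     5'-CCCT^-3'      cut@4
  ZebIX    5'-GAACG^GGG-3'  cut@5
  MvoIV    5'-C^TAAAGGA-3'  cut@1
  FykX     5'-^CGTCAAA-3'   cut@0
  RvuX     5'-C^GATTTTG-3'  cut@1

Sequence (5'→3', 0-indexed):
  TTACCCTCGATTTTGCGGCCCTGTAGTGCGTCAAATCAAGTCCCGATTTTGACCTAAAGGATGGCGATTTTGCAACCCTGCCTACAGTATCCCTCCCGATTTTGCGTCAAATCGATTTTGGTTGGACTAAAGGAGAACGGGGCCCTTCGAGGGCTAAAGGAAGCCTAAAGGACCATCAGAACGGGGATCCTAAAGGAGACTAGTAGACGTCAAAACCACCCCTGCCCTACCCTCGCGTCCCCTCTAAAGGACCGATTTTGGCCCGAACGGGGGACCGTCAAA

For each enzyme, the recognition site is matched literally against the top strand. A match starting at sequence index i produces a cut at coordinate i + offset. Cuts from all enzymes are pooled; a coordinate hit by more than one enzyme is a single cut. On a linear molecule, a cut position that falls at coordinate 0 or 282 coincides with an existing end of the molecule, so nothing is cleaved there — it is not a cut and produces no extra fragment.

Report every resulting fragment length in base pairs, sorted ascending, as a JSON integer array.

[1,1,3,5,5,6,6,7,7,7,7,7,8,9,9,10,10,11,11,12,14,14,14,15,16,16,16,17,18]

Scan for sites:
  QalV (CCCT, off=4): starts [3, 18, 75, 90, 142, 219, 224, 229, 239] → cuts [7, 22, 79, 94, 146, 223, 228, 233, 243]
  ZebIX (GAACGGGG, off=5): starts [134, 178, 264] → cuts [139, 183, 269]
  MvoIV (CTAAAGGA, off=1): starts [53, 126, 153, 164, 189, 243] → cuts [54, 127, 154, 165, 190, 244]
  FykX (CGTCAAA, off=0): starts [28, 104, 207, 275] → cuts [28, 104, 207, 275]
  RvuX (CGATTTTG, off=1): starts [7, 43, 64, 96, 112, 252] → cuts [8, 44, 65, 97, 113, 253]

All cut coordinates (distinct, sorted): [7, 8, 22, 28, 44, 54, 65, 79, 94, 97, 104, 113, 127, 139, 146, 154, 165, 183, 190, 207, 223, 228, 233, 243, 244, 253, 269, 275]

Fragment lengths:
  [0,7): 7 bp
  [7,8): 1 bp
  [8,22): 14 bp
  [22,28): 6 bp
  [28,44): 16 bp
  [44,54): 10 bp
  [54,65): 11 bp
  [65,79): 14 bp
  [79,94): 15 bp
  [94,97): 3 bp
  [97,104): 7 bp
  [104,113): 9 bp
  [113,127): 14 bp
  [127,139): 12 bp
  [139,146): 7 bp
  [146,154): 8 bp
  [154,165): 11 bp
  [165,183): 18 bp
  [183,190): 7 bp
  [190,207): 17 bp
  [207,223): 16 bp
  [223,228): 5 bp
  [228,233): 5 bp
  [233,243): 10 bp
  [243,244): 1 bp
  [244,253): 9 bp
  [253,269): 16 bp
  [269,275): 6 bp
  [275,282): 7 bp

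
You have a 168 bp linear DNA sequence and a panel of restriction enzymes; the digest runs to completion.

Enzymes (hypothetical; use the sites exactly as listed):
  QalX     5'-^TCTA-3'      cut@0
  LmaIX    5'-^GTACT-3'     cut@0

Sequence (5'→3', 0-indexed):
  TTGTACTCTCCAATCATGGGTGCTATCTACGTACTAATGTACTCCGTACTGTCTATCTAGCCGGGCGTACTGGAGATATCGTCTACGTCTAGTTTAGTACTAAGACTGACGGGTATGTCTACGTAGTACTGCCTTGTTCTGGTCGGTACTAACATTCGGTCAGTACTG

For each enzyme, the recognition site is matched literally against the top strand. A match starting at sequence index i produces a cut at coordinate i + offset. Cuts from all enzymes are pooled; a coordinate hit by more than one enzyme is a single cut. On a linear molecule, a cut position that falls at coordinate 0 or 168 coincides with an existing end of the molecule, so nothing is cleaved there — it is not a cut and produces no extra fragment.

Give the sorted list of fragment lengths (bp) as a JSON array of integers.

[2,4,5,6,6,6,7,8,8,9,11,15,17,20,21,23]

Site scan:
  QalX TCTA/0: at [25, 51, 55, 81, 87, 117] ⇒ [25, 51, 55, 81, 87, 117]
  LmaIX GTACT/0: at [2, 30, 38, 45, 66, 96, 125, 145, 162] ⇒ [2, 30, 38, 45, 66, 96, 125, 145, 162]

All cut coordinates (distinct, sorted): [2, 25, 30, 38, 45, 51, 55, 66, 81, 87, 96, 117, 125, 145, 162]

Fragments:
  [0,2): 2 bp
  [2,25): 23 bp
  [25,30): 5 bp
  [30,38): 8 bp
  [38,45): 7 bp
  [45,51): 6 bp
  [51,55): 4 bp
  [55,66): 11 bp
  [66,81): 15 bp
  [81,87): 6 bp
  [87,96): 9 bp
  [96,117): 21 bp
  [117,125): 8 bp
  [125,145): 20 bp
  [145,162): 17 bp
  [162,168): 6 bp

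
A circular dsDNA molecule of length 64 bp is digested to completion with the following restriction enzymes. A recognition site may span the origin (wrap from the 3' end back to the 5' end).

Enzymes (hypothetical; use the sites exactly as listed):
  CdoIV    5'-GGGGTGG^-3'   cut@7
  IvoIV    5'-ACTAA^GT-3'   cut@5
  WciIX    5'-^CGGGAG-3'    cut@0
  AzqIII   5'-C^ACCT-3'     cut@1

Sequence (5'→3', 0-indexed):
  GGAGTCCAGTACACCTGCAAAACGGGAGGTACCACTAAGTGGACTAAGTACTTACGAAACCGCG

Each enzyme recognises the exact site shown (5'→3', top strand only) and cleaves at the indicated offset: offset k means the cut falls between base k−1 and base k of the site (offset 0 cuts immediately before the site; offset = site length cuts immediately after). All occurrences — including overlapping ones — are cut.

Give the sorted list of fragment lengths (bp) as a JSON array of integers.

[9,10,14,15,16]

Site scan:
  CdoIV (GGGGTGG, off=7): no sites
  IvoIV (ACTAAGT, off=5): starts [33, 42] → cuts [38, 47]
  WciIX (CGGGAG, off=0): starts [22, 62] → cuts [22, 62]
  AzqIII (CACCT, off=1): starts [11] → cuts [12]

Pooled cuts: [12, 22, 38, 47, 62]

Fragments:
  12→22: 10 bp
  22→38: 16 bp
  38→47: 9 bp
  47→62: 15 bp
  62→12 (wrap): 64-62+12 = 14 bp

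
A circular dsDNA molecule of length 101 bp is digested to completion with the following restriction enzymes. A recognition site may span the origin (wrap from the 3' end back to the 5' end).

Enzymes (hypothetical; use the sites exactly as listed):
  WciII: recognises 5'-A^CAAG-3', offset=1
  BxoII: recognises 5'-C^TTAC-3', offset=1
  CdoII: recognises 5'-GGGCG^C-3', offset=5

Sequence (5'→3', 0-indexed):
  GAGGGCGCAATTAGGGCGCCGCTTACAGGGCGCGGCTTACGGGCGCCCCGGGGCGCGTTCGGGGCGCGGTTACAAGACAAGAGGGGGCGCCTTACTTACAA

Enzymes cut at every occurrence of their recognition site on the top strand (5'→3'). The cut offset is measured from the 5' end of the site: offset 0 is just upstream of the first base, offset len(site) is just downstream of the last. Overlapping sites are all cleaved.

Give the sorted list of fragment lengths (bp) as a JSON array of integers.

[2,3,4,4,4,5,6,9,10,10,10,11,11,12]

Per-enzyme occurrences:
  WciII (ACAAG, off=1): starts [71, 76, 97] → cuts [72, 77, 98]
  BxoII (CTTAC, off=1): starts [21, 35, 90, 94] → cuts [22, 36, 91, 95]
  CdoII (GGGCGC, off=5): starts [2, 13, 27, 40, 50, 61, 84] → cuts [7, 18, 32, 45, 55, 66, 89]

Pooled cuts: [7, 18, 22, 32, 36, 45, 55, 66, 72, 77, 89, 91, 95, 98]

Fragment lengths:
  7→18: 11 bp
  18→22: 4 bp
  22→32: 10 bp
  32→36: 4 bp
  36→45: 9 bp
  45→55: 10 bp
  55→66: 11 bp
  66→72: 6 bp
  72→77: 5 bp
  77→89: 12 bp
  89→91: 2 bp
  91→95: 4 bp
  95→98: 3 bp
  98→7 (wrap): 101-98+7 = 10 bp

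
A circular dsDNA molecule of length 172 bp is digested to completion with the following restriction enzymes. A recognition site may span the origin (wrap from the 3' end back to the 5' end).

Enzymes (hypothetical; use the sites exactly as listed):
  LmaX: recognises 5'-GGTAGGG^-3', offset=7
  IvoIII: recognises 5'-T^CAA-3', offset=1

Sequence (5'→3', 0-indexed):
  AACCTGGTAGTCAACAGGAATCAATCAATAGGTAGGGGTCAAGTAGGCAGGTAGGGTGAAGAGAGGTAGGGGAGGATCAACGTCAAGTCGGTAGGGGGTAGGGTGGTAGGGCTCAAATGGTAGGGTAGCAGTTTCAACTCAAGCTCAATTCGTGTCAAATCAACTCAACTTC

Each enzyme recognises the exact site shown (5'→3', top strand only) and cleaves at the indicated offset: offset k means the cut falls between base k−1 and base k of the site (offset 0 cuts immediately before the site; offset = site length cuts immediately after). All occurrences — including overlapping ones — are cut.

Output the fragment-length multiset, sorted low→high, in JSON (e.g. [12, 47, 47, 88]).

[2,2,4,5,5,5,6,6,6,6,7,8,9,10,10,12,12,12,13,15,17]

Scan for sites:
  LmaX (GGTAGGG, off=7): starts [30, 49, 64, 89, 96, 104, 118] → cuts [37, 56, 71, 96, 103, 111, 125]
  IvoIII (TCAA, off=1): starts [10, 20, 24, 38, 76, 82, 112, 133, 138, 144, 154, 159, 164, 170] → cuts [11, 21, 25, 39, 77, 83, 113, 134, 139, 145, 155, 160, 165, 171]

All cut coordinates (distinct, sorted): [11, 21, 25, 37, 39, 56, 71, 77, 83, 96, 103, 111, 113, 125, 134, 139, 145, 155, 160, 165, 171]

Fragments:
  11→21: 10 bp
  21→25: 4 bp
  25→37: 12 bp
  37→39: 2 bp
  39→56: 17 bp
  56→71: 15 bp
  71→77: 6 bp
  77→83: 6 bp
  83→96: 13 bp
  96→103: 7 bp
  103→111: 8 bp
  111→113: 2 bp
  113→125: 12 bp
  125→134: 9 bp
  134→139: 5 bp
  139→145: 6 bp
  145→155: 10 bp
  155→160: 5 bp
  160→165: 5 bp
  165→171: 6 bp
  171→11 (wrap): 172-171+11 = 12 bp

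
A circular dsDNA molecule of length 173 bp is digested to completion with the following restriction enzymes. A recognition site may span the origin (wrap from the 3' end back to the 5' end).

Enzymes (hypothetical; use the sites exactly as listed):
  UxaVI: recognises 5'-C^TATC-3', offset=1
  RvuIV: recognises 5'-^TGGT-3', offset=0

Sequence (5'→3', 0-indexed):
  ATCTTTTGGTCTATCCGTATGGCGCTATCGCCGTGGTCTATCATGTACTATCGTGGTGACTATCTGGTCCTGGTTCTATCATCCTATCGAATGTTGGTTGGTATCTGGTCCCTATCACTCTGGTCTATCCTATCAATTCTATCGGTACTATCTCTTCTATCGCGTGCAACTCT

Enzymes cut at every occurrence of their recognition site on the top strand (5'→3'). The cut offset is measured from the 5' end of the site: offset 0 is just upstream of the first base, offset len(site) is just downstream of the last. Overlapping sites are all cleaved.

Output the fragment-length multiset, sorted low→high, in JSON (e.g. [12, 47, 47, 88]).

Per-enzyme occurrences:
  UxaVI CTATC/1: at [10, 24, 37, 47, 59, 75, 83, 111, 124, 129, 138, 147, 156, 171] ⇒ [11, 25, 38, 48, 60, 76, 84, 112, 125, 130, 139, 148, 157, 172]
  RvuIV TGGT/0: at [6, 33, 53, 64, 70, 94, 98, 105, 120] ⇒ [6, 33, 53, 64, 70, 94, 98, 105, 120]

Pooled cuts: [6, 11, 25, 33, 38, 48, 53, 60, 64, 70, 76, 84, 94, 98, 105, 112, 120, 125, 130, 139, 148, 157, 172]

Fragment lengths:
  6→11: 5 bp
  11→25: 14 bp
  25→33: 8 bp
  33→38: 5 bp
  38→48: 10 bp
  48→53: 5 bp
  53→60: 7 bp
  60→64: 4 bp
  64→70: 6 bp
  70→76: 6 bp
  76→84: 8 bp
  84→94: 10 bp
  94→98: 4 bp
  98→105: 7 bp
  105→112: 7 bp
  112→120: 8 bp
  120→125: 5 bp
  125→130: 5 bp
  130→139: 9 bp
  139→148: 9 bp
  148→157: 9 bp
  157→172: 15 bp
  172→6 (wrap): 173-172+6 = 7 bp

[4,4,5,5,5,5,5,6,6,7,7,7,7,8,8,8,9,9,9,10,10,14,15]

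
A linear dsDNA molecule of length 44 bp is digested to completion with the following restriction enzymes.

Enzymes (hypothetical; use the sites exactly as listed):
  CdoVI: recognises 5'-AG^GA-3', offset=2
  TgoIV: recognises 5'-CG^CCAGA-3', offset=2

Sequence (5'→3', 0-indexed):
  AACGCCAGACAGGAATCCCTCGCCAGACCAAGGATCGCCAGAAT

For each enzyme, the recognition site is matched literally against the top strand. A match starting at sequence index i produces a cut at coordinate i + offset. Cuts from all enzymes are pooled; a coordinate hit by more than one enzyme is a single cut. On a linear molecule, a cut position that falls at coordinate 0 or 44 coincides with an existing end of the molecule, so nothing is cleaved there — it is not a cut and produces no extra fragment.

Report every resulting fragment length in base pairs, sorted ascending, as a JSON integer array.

[4,5,7,8,10,10]

Per-enzyme occurrences:
  CdoVI AGGA/2: at [10, 30] ⇒ [12, 32]
  TgoIV CGCCAGA/2: at [2, 20, 35] ⇒ [4, 22, 37]

Pooled cuts: [4, 12, 22, 32, 37]

Fragments:
  [0,4): 4 bp
  [4,12): 8 bp
  [12,22): 10 bp
  [22,32): 10 bp
  [32,37): 5 bp
  [37,44): 7 bp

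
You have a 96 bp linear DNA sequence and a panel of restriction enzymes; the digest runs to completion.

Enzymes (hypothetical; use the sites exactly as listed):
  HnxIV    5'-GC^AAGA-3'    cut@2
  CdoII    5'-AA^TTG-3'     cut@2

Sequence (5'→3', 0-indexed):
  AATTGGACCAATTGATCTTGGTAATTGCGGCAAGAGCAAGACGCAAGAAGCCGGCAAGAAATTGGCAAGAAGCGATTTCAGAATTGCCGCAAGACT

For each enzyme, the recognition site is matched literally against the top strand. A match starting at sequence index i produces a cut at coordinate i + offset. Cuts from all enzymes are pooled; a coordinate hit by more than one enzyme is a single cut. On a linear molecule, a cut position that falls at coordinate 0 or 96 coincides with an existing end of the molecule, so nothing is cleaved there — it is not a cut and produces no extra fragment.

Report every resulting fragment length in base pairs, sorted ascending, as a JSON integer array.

[2,5,6,6,6,7,7,7,9,11,13,17]

Per-enzyme occurrences:
  HnxIV GCAAGA/2: at [29, 35, 42, 53, 64, 88] ⇒ [31, 37, 44, 55, 66, 90]
  CdoII AATTG/2: at [0, 9, 22, 59, 81] ⇒ [2, 11, 24, 61, 83]

All cut coordinates (distinct, sorted): [2, 11, 24, 31, 37, 44, 55, 61, 66, 83, 90]

Fragments:
  [0,2): 2 bp
  [2,11): 9 bp
  [11,24): 13 bp
  [24,31): 7 bp
  [31,37): 6 bp
  [37,44): 7 bp
  [44,55): 11 bp
  [55,61): 6 bp
  [61,66): 5 bp
  [66,83): 17 bp
  [83,90): 7 bp
  [90,96): 6 bp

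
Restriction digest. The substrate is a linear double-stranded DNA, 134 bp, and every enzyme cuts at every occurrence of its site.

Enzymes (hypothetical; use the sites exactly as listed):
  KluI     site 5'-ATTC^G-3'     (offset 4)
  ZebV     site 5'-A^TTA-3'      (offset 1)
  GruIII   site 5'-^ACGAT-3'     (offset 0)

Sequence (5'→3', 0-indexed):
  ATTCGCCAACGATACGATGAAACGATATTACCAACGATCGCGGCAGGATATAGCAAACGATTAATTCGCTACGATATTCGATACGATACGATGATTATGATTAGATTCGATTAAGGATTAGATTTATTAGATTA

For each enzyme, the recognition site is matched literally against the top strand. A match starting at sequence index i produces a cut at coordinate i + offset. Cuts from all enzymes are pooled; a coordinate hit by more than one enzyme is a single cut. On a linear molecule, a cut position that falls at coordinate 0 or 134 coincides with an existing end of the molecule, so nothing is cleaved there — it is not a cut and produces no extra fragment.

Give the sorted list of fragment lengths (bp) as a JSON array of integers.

Site scan:
  KluI (ATTCG, off=4): starts [0, 63, 75, 104] → cuts [4, 67, 79, 108]
  ZebV (ATTA, off=1): starts [26, 59, 93, 99, 109, 116, 125, 130] → cuts [27, 60, 94, 100, 110, 117, 126, 131]
  GruIII (ACGAT, off=0): starts [8, 13, 21, 33, 56, 70, 82, 87] → cuts [8, 13, 21, 33, 56, 70, 82, 87]

All cut coordinates (distinct, sorted): [4, 8, 13, 21, 27, 33, 56, 60, 67, 70, 79, 82, 87, 94, 100, 108, 110, 117, 126, 131]

Fragments:
  [0,4): 4 bp
  [4,8): 4 bp
  [8,13): 5 bp
  [13,21): 8 bp
  [21,27): 6 bp
  [27,33): 6 bp
  [33,56): 23 bp
  [56,60): 4 bp
  [60,67): 7 bp
  [67,70): 3 bp
  [70,79): 9 bp
  [79,82): 3 bp
  [82,87): 5 bp
  [87,94): 7 bp
  [94,100): 6 bp
  [100,108): 8 bp
  [108,110): 2 bp
  [110,117): 7 bp
  [117,126): 9 bp
  [126,131): 5 bp
  [131,134): 3 bp

[2,3,3,3,4,4,4,5,5,5,6,6,6,7,7,7,8,8,9,9,23]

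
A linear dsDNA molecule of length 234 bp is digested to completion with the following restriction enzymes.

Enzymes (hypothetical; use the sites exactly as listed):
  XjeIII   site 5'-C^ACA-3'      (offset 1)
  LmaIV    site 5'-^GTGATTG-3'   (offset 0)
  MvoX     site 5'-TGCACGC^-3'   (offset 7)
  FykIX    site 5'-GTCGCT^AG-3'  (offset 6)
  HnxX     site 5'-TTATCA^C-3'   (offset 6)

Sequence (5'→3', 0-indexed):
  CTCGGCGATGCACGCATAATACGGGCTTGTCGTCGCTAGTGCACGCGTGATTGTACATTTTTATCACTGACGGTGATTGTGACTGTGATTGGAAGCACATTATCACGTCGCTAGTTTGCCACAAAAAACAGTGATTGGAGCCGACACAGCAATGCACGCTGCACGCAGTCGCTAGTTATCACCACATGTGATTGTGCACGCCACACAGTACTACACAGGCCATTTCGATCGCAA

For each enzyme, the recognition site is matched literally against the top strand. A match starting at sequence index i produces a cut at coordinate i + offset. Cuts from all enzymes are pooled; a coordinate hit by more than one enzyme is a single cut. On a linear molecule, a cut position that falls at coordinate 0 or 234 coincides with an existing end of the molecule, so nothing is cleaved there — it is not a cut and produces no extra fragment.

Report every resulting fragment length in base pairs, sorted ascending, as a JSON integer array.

[1,2,2,4,6,7,7,7,8,8,9,9,10,10,12,12,14,14,15,15,20,20,22]

Scan for sites:
  XjeIII (CACA, off=1): starts [95, 119, 144, 182, 201, 203, 213] → cuts [96, 120, 145, 183, 202, 204, 214]
  LmaIV (GTGATTG, off=0): starts [46, 72, 84, 130, 187] → cuts [46, 72, 84, 130, 187]
  MvoX (TGCACGC, off=7): starts [8, 39, 152, 159, 194] → cuts [15, 46, 159, 166, 201]
  FykIX (GTCGCTAG, off=6): starts [31, 106, 167] → cuts [37, 112, 173]
  HnxX (TTATCAC, off=6): starts [60, 99, 175] → cuts [66, 105, 181]

Pooled cuts: [15, 37, 46, 66, 72, 84, 96, 105, 112, 120, 130, 145, 159, 166, 173, 181, 183, 187, 201, 202, 204, 214]

Fragment lengths:
  [0,15): 15 bp
  [15,37): 22 bp
  [37,46): 9 bp
  [46,66): 20 bp
  [66,72): 6 bp
  [72,84): 12 bp
  [84,96): 12 bp
  [96,105): 9 bp
  [105,112): 7 bp
  [112,120): 8 bp
  [120,130): 10 bp
  [130,145): 15 bp
  [145,159): 14 bp
  [159,166): 7 bp
  [166,173): 7 bp
  [173,181): 8 bp
  [181,183): 2 bp
  [183,187): 4 bp
  [187,201): 14 bp
  [201,202): 1 bp
  [202,204): 2 bp
  [204,214): 10 bp
  [214,234): 20 bp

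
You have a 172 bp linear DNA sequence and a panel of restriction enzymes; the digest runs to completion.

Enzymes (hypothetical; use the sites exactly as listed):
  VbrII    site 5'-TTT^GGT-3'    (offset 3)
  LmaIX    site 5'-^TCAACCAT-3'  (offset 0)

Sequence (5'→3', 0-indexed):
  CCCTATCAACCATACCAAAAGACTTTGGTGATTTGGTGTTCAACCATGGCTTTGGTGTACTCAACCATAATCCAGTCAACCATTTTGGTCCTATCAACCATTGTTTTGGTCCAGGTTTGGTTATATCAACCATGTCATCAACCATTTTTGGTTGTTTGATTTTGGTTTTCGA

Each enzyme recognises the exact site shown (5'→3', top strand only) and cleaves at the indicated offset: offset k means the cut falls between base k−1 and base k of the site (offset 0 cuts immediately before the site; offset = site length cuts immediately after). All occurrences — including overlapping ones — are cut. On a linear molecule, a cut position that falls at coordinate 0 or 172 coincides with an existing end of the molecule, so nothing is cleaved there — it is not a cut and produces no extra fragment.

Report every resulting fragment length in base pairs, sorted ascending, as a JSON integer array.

Site scan:
  VbrII (TTTGGT, off=3): starts [23, 31, 50, 83, 104, 115, 146, 160] → cuts [26, 34, 53, 86, 107, 118, 149, 163]
  LmaIX (TCAACCAT, off=0): starts [5, 39, 60, 75, 93, 125, 137] → cuts [5, 39, 60, 75, 93, 125, 137]

All cut coordinates (distinct, sorted): [5, 26, 34, 39, 53, 60, 75, 86, 93, 107, 118, 125, 137, 149, 163]

Fragments:
  [0,5): 5 bp
  [5,26): 21 bp
  [26,34): 8 bp
  [34,39): 5 bp
  [39,53): 14 bp
  [53,60): 7 bp
  [60,75): 15 bp
  [75,86): 11 bp
  [86,93): 7 bp
  [93,107): 14 bp
  [107,118): 11 bp
  [118,125): 7 bp
  [125,137): 12 bp
  [137,149): 12 bp
  [149,163): 14 bp
  [163,172): 9 bp

[5,5,7,7,7,8,9,11,11,12,12,14,14,14,15,21]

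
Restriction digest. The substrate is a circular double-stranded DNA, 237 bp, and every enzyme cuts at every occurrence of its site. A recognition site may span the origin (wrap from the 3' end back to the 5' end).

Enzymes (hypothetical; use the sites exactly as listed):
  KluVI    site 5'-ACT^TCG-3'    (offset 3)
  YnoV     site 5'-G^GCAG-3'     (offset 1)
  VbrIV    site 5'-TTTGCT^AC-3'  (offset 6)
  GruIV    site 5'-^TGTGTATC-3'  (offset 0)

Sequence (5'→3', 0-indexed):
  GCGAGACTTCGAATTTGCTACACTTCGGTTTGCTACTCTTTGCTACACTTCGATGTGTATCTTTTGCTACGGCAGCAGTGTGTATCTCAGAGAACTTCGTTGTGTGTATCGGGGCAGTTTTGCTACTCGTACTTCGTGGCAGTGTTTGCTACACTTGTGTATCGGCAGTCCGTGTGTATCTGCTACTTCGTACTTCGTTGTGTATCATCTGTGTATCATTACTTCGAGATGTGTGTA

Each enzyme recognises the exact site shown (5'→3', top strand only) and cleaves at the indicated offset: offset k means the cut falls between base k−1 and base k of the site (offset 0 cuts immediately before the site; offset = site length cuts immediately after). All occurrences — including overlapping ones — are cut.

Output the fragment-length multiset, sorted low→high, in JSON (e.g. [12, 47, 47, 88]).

Per-enzyme occurrences:
  KluVI ACTTCG/3: at [5, 21, 46, 93, 130, 184, 191, 220] ⇒ [8, 24, 49, 96, 133, 187, 194, 223]
  YnoV GGCAG/1: at [70, 112, 137, 163] ⇒ [71, 113, 138, 164]
  VbrIV TTTGCTAC/6: at [13, 28, 38, 62, 118, 144] ⇒ [19, 34, 44, 68, 124, 150]
  GruIV TGTGTATC/0: at [53, 78, 102, 155, 172, 198, 209] ⇒ [53, 78, 102, 155, 172, 198, 209]

Pooled cuts: [8, 19, 24, 34, 44, 49, 53, 68, 71, 78, 96, 102, 113, 124, 133, 138, 150, 155, 164, 172, 187, 194, 198, 209, 223]

Fragments:
  8→19: 11 bp
  19→24: 5 bp
  24→34: 10 bp
  34→44: 10 bp
  44→49: 5 bp
  49→53: 4 bp
  53→68: 15 bp
  68→71: 3 bp
  71→78: 7 bp
  78→96: 18 bp
  96→102: 6 bp
  102→113: 11 bp
  113→124: 11 bp
  124→133: 9 bp
  133→138: 5 bp
  138→150: 12 bp
  150→155: 5 bp
  155→164: 9 bp
  164→172: 8 bp
  172→187: 15 bp
  187→194: 7 bp
  194→198: 4 bp
  198→209: 11 bp
  209→223: 14 bp
  223→8 (wrap): 237-223+8 = 22 bp

[3,4,4,5,5,5,5,6,7,7,8,9,9,10,10,11,11,11,11,12,14,15,15,18,22]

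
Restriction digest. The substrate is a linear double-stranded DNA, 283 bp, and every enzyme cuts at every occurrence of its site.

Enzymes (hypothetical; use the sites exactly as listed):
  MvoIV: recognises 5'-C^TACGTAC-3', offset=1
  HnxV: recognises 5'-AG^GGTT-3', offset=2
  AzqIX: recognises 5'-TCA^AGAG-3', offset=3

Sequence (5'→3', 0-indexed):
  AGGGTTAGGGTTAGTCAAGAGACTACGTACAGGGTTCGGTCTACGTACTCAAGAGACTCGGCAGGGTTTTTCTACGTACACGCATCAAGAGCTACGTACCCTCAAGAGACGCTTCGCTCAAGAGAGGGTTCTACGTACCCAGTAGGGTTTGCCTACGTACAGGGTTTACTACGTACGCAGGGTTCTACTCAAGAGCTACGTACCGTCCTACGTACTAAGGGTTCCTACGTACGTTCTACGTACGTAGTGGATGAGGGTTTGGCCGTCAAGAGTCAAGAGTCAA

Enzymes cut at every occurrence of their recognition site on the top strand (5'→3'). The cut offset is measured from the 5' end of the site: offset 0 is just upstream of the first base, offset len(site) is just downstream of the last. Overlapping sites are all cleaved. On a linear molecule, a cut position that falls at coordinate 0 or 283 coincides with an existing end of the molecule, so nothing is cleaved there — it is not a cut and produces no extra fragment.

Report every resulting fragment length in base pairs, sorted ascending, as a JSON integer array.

[2,5,5,5,6,6,6,6,7,7,8,8,8,9,9,9,9,10,11,11,11,11,12,12,13,13,14,15,16,19]

Scan for sites:
  MvoIV CTACGTAC/1: at [22, 40, 71, 91, 130, 152, 168, 195, 207, 224, 235] ⇒ [23, 41, 72, 92, 131, 153, 169, 196, 208, 225, 236]
  HnxV AGGGTT/2: at [0, 6, 30, 62, 124, 143, 160, 178, 217, 253] ⇒ [2, 8, 32, 64, 126, 145, 162, 180, 219, 255]
  AzqIX TCAAGAG/3: at [14, 48, 84, 101, 117, 188, 265, 272] ⇒ [17, 51, 87, 104, 120, 191, 268, 275]

Pooled cuts: [2, 8, 17, 23, 32, 41, 51, 64, 72, 87, 92, 104, 120, 126, 131, 145, 153, 162, 169, 180, 191, 196, 208, 219, 225, 236, 255, 268, 275]

Fragment lengths:
  [0,2): 2 bp
  [2,8): 6 bp
  [8,17): 9 bp
  [17,23): 6 bp
  [23,32): 9 bp
  [32,41): 9 bp
  [41,51): 10 bp
  [51,64): 13 bp
  [64,72): 8 bp
  [72,87): 15 bp
  [87,92): 5 bp
  [92,104): 12 bp
  [104,120): 16 bp
  [120,126): 6 bp
  [126,131): 5 bp
  [131,145): 14 bp
  [145,153): 8 bp
  [153,162): 9 bp
  [162,169): 7 bp
  [169,180): 11 bp
  [180,191): 11 bp
  [191,196): 5 bp
  [196,208): 12 bp
  [208,219): 11 bp
  [219,225): 6 bp
  [225,236): 11 bp
  [236,255): 19 bp
  [255,268): 13 bp
  [268,275): 7 bp
  [275,283): 8 bp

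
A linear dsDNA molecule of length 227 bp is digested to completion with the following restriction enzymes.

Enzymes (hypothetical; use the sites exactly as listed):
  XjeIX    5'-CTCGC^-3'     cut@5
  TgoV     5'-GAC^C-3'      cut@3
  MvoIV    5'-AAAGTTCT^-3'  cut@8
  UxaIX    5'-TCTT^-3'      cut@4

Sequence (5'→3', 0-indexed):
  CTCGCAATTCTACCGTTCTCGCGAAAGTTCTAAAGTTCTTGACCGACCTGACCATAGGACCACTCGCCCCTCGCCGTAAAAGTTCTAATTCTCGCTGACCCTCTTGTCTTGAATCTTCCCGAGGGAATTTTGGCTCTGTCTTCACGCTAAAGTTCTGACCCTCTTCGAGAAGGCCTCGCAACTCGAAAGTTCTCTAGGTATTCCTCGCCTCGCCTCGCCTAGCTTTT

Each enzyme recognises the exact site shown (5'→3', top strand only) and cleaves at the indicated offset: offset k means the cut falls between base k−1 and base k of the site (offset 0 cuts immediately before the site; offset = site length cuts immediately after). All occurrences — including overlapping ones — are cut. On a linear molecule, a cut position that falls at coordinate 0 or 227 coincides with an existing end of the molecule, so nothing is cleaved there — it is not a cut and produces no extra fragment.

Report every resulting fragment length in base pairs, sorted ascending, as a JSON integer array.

[1,3,3,4,4,5,5,5,5,5,6,6,7,7,7,8,8,9,9,9,12,14,14,14,15,17,25]

Scan for sites:
  XjeIX (CTCGC, off=5): starts [0, 17, 62, 69, 90, 174, 203, 208, 213] → cuts [5, 22, 67, 74, 95, 179, 208, 213, 218]
  TgoV (GACC, off=3): starts [40, 44, 49, 57, 96, 156] → cuts [43, 47, 52, 60, 99, 159]
  MvoIV (AAAGTTCT, off=8): starts [23, 31, 78, 148, 185] → cuts [31, 39, 86, 156, 193]
  UxaIX (TCTT, off=4): starts [36, 101, 106, 113, 138, 161] → cuts [40, 105, 110, 117, 142, 165]

All cut coordinates (distinct, sorted): [5, 22, 31, 39, 40, 43, 47, 52, 60, 67, 74, 86, 95, 99, 105, 110, 117, 142, 156, 159, 165, 179, 193, 208, 213, 218]

Fragment lengths:
  [0,5): 5 bp
  [5,22): 17 bp
  [22,31): 9 bp
  [31,39): 8 bp
  [39,40): 1 bp
  [40,43): 3 bp
  [43,47): 4 bp
  [47,52): 5 bp
  [52,60): 8 bp
  [60,67): 7 bp
  [67,74): 7 bp
  [74,86): 12 bp
  [86,95): 9 bp
  [95,99): 4 bp
  [99,105): 6 bp
  [105,110): 5 bp
  [110,117): 7 bp
  [117,142): 25 bp
  [142,156): 14 bp
  [156,159): 3 bp
  [159,165): 6 bp
  [165,179): 14 bp
  [179,193): 14 bp
  [193,208): 15 bp
  [208,213): 5 bp
  [213,218): 5 bp
  [218,227): 9 bp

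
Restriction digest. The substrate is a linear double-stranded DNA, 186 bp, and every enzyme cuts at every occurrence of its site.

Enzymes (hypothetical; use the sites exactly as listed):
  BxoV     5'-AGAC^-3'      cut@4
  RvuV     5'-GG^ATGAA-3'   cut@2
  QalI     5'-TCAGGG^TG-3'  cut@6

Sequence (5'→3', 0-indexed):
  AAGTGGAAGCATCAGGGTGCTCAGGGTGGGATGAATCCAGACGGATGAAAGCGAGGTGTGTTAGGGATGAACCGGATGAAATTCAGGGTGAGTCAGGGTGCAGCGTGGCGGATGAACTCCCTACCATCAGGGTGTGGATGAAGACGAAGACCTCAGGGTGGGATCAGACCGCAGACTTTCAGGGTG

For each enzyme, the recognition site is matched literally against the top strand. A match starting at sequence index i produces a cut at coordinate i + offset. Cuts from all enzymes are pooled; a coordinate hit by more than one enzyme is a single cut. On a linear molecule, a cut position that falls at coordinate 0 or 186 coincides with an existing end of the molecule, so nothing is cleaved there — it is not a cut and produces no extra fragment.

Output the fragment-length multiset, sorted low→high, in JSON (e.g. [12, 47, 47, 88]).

[2,2,4,5,6,7,7,8,8,9,9,10,11,12,13,13,17,21,22]

Site scan:
  BxoV AGAC/4: at [38, 141, 147, 165, 172] ⇒ [42, 145, 151, 169, 176]
  RvuV GGATGAA/2: at [28, 42, 64, 73, 109, 135] ⇒ [30, 44, 66, 75, 111, 137]
  QalI TCAGGGTG/6: at [11, 20, 82, 92, 126, 152, 178] ⇒ [17, 26, 88, 98, 132, 158, 184]

All cut coordinates (distinct, sorted): [17, 26, 30, 42, 44, 66, 75, 88, 98, 111, 132, 137, 145, 151, 158, 169, 176, 184]

Fragment lengths:
  [0,17): 17 bp
  [17,26): 9 bp
  [26,30): 4 bp
  [30,42): 12 bp
  [42,44): 2 bp
  [44,66): 22 bp
  [66,75): 9 bp
  [75,88): 13 bp
  [88,98): 10 bp
  [98,111): 13 bp
  [111,132): 21 bp
  [132,137): 5 bp
  [137,145): 8 bp
  [145,151): 6 bp
  [151,158): 7 bp
  [158,169): 11 bp
  [169,176): 7 bp
  [176,184): 8 bp
  [184,186): 2 bp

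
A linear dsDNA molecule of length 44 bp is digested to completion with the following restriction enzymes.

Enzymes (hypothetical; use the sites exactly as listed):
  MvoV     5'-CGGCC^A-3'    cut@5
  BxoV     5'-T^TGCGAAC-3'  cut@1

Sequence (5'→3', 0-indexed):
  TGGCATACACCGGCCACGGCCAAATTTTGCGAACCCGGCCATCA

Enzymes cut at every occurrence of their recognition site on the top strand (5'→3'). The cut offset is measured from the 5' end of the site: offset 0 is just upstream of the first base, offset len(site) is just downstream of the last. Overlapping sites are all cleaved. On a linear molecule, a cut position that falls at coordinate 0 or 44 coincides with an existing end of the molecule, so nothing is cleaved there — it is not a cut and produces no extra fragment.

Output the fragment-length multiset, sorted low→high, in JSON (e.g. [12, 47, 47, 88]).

Site scan:
  MvoV (CGGCCA, off=5): starts [10, 16, 35] → cuts [15, 21, 40]
  BxoV (TTGCGAAC, off=1): starts [26] → cuts [27]

Pooled cuts: [15, 21, 27, 40]

Fragment lengths:
  [0,15): 15 bp
  [15,21): 6 bp
  [21,27): 6 bp
  [27,40): 13 bp
  [40,44): 4 bp

[4,6,6,13,15]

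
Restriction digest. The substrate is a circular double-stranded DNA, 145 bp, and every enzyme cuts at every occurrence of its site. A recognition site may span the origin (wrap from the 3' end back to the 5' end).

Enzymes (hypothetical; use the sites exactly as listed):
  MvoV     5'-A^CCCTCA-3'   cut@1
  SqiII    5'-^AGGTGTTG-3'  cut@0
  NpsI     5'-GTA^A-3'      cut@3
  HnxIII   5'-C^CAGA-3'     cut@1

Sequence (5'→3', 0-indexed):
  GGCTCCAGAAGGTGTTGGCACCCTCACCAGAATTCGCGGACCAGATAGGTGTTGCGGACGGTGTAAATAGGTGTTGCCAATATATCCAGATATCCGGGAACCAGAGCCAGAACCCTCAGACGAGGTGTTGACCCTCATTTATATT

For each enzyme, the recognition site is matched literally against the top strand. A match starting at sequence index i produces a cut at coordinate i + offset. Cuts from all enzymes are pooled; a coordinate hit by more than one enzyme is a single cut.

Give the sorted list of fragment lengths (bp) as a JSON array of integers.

Scan for sites:
  MvoV ACCCTCA/1: at [19, 111, 130] ⇒ [20, 112, 131]
  SqiII AGGTGTTG/0: at [9, 46, 68, 122] ⇒ [9, 46, 68, 122]
  NpsI GTAA/3: at [62] ⇒ [65]
  HnxIII CCAGA/1: at [4, 26, 40, 85, 100, 106] ⇒ [5, 27, 41, 86, 101, 107]

Pooled cuts: [5, 9, 20, 27, 41, 46, 65, 68, 86, 101, 107, 112, 122, 131]

Fragments:
  5→9: 4 bp
  9→20: 11 bp
  20→27: 7 bp
  27→41: 14 bp
  41→46: 5 bp
  46→65: 19 bp
  65→68: 3 bp
  68→86: 18 bp
  86→101: 15 bp
  101→107: 6 bp
  107→112: 5 bp
  112→122: 10 bp
  122→131: 9 bp
  131→5 (wrap): 145-131+5 = 19 bp

[3,4,5,5,6,7,9,10,11,14,15,18,19,19]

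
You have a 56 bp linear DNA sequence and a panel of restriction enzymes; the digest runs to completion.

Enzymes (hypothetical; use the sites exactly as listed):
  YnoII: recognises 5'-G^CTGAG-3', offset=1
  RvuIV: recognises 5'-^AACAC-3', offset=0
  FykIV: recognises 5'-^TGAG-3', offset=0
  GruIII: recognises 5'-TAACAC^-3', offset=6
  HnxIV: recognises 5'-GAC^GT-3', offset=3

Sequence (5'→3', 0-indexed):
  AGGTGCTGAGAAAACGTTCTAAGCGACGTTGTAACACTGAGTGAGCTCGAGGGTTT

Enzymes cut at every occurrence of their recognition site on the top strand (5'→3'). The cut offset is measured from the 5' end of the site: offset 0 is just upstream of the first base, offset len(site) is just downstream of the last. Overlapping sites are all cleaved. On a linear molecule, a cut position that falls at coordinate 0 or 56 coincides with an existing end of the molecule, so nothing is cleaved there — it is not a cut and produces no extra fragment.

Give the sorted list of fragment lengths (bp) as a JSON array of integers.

Site scan:
  YnoII GCTGAG/1: at [4] ⇒ [5]
  RvuIV AACAC/0: at [32] ⇒ [32]
  FykIV TGAG/0: at [6, 37, 41] ⇒ [6, 37, 41]
  GruIII TAACAC/6: at [31] ⇒ [37]
  HnxIV GACGT/3: at [24] ⇒ [27]

Pooled cuts: [5, 6, 27, 32, 37, 41]

Fragments:
  [0,5): 5 bp
  [5,6): 1 bp
  [6,27): 21 bp
  [27,32): 5 bp
  [32,37): 5 bp
  [37,41): 4 bp
  [41,56): 15 bp

[1,4,5,5,5,15,21]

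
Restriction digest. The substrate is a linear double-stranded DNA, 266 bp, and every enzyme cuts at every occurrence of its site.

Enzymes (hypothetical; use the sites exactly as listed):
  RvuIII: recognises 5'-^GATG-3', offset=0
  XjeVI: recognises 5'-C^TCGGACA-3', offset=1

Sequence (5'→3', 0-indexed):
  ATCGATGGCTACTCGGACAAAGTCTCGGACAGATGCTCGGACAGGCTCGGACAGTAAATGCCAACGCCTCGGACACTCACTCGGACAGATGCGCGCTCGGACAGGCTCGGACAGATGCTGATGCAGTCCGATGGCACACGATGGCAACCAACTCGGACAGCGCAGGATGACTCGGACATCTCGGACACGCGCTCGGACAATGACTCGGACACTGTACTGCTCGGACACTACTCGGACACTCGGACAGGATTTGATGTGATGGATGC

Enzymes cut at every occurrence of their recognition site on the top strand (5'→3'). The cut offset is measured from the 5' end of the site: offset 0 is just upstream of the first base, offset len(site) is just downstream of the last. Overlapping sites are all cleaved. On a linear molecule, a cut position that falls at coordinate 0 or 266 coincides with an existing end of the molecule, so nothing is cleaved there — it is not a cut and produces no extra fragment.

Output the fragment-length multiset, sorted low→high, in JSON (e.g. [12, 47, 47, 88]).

Site scan:
  RvuIII (GATG, off=0): starts [3, 31, 87, 113, 119, 129, 139, 165, 252, 257, 261] → cuts [3, 31, 87, 113, 119, 129, 139, 165, 252, 257, 261]
  XjeVI (CTCGGACA, off=1): starts [11, 23, 35, 45, 67, 79, 95, 105, 151, 170, 179, 191, 203, 219, 230, 238] → cuts [12, 24, 36, 46, 68, 80, 96, 106, 152, 171, 180, 192, 204, 220, 231, 239]

Pooled cuts: [3, 12, 24, 31, 36, 46, 68, 80, 87, 96, 106, 113, 119, 129, 139, 152, 165, 171, 180, 192, 204, 220, 231, 239, 252, 257, 261]

Fragments:
  [0,3): 3 bp
  [3,12): 9 bp
  [12,24): 12 bp
  [24,31): 7 bp
  [31,36): 5 bp
  [36,46): 10 bp
  [46,68): 22 bp
  [68,80): 12 bp
  [80,87): 7 bp
  [87,96): 9 bp
  [96,106): 10 bp
  [106,113): 7 bp
  [113,119): 6 bp
  [119,129): 10 bp
  [129,139): 10 bp
  [139,152): 13 bp
  [152,165): 13 bp
  [165,171): 6 bp
  [171,180): 9 bp
  [180,192): 12 bp
  [192,204): 12 bp
  [204,220): 16 bp
  [220,231): 11 bp
  [231,239): 8 bp
  [239,252): 13 bp
  [252,257): 5 bp
  [257,261): 4 bp
  [261,266): 5 bp

[3,4,5,5,5,6,6,7,7,7,8,9,9,9,10,10,10,10,11,12,12,12,12,13,13,13,16,22]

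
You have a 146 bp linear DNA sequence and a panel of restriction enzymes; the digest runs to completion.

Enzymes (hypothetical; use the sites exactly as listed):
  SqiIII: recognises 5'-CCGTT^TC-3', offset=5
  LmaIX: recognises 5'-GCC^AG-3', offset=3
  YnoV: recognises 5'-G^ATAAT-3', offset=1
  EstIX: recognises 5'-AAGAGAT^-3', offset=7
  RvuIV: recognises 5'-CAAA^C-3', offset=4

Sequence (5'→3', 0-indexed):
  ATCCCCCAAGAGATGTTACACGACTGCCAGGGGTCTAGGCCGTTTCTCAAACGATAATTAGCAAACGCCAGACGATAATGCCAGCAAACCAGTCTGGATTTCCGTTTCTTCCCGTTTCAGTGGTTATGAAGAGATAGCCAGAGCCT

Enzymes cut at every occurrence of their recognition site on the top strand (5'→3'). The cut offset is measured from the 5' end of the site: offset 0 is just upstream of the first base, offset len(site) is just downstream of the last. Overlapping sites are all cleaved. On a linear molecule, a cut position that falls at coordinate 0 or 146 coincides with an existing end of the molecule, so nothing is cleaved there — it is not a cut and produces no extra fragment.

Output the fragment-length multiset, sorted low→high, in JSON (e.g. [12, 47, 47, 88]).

Per-enzyme occurrences:
  SqiIII CCGTTTC/5: at [39, 101, 111] ⇒ [44, 106, 116]
  LmaIX GCCAG/3: at [25, 66, 79, 136] ⇒ [28, 69, 82, 139]
  YnoV GATAAT/1: at [52, 73] ⇒ [53, 74]
  EstIX AAGAGAT/7: at [7, 128] ⇒ [14, 135]
  RvuIV CAAAC/4: at [47, 61, 84] ⇒ [51, 65, 88]

All cut coordinates (distinct, sorted): [14, 28, 44, 51, 53, 65, 69, 74, 82, 88, 106, 116, 135, 139]

Fragment lengths:
  [0,14): 14 bp
  [14,28): 14 bp
  [28,44): 16 bp
  [44,51): 7 bp
  [51,53): 2 bp
  [53,65): 12 bp
  [65,69): 4 bp
  [69,74): 5 bp
  [74,82): 8 bp
  [82,88): 6 bp
  [88,106): 18 bp
  [106,116): 10 bp
  [116,135): 19 bp
  [135,139): 4 bp
  [139,146): 7 bp

[2,4,4,5,6,7,7,8,10,12,14,14,16,18,19]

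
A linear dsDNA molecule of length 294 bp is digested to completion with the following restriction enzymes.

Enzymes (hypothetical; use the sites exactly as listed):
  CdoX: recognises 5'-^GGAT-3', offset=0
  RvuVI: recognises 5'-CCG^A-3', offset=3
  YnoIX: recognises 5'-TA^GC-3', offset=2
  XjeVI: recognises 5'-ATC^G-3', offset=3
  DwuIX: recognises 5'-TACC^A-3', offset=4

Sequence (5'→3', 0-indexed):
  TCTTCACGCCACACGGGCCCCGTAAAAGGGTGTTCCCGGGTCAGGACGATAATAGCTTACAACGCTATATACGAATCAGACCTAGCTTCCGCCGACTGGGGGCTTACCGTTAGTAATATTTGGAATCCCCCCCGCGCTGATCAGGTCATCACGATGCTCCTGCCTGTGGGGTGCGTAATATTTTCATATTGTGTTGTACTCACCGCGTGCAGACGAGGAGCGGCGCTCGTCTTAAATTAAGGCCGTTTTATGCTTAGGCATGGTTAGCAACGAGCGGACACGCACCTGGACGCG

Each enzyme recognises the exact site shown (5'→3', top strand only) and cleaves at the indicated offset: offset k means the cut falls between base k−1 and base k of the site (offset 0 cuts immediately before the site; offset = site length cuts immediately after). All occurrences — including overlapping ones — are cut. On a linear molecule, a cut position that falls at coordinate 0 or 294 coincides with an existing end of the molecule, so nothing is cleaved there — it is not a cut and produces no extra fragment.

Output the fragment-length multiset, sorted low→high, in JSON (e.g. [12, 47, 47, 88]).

Scan for sites:
  CdoX (GGAT, off=0): no sites
  RvuVI CCGA/3: at [91] ⇒ [94]
  YnoIX TAGC/2: at [52, 82, 264] ⇒ [54, 84, 266]
  XjeVI (ATCG, off=3): no sites
  DwuIX (TACCA, off=4): no sites

All cut coordinates (distinct, sorted): [54, 84, 94, 266]

Fragments:
  [0,54): 54 bp
  [54,84): 30 bp
  [84,94): 10 bp
  [94,266): 172 bp
  [266,294): 28 bp

[10,28,30,54,172]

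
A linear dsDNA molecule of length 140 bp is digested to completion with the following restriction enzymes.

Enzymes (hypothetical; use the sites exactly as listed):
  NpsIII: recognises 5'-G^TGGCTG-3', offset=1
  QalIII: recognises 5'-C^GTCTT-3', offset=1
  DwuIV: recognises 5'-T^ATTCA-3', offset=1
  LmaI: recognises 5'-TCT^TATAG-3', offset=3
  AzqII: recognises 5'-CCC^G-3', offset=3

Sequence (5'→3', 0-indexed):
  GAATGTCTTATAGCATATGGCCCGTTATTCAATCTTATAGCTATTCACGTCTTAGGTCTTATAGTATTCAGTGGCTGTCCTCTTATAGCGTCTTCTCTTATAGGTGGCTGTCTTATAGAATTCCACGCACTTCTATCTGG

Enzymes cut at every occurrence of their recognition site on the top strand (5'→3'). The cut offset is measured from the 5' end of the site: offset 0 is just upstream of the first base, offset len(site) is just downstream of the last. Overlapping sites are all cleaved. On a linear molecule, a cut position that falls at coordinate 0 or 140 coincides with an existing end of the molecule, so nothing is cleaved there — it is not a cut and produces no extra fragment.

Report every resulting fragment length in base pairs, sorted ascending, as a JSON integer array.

[3,6,6,6,6,6,7,8,9,9,9,11,12,15,27]

Per-enzyme occurrences:
  NpsIII (GTGGCTG, off=1): starts [70, 103] → cuts [71, 104]
  QalIII (CGTCTT, off=1): starts [47, 88] → cuts [48, 89]
  DwuIV (TATTCA, off=1): starts [25, 41, 64] → cuts [26, 42, 65]
  LmaI (TCTTATAG, off=3): starts [5, 32, 56, 80, 95, 110] → cuts [8, 35, 59, 83, 98, 113]
  AzqII (CCCG, off=3): starts [20] → cuts [23]

Pooled cuts: [8, 23, 26, 35, 42, 48, 59, 65, 71, 83, 89, 98, 104, 113]

Fragments:
  [0,8): 8 bp
  [8,23): 15 bp
  [23,26): 3 bp
  [26,35): 9 bp
  [35,42): 7 bp
  [42,48): 6 bp
  [48,59): 11 bp
  [59,65): 6 bp
  [65,71): 6 bp
  [71,83): 12 bp
  [83,89): 6 bp
  [89,98): 9 bp
  [98,104): 6 bp
  [104,113): 9 bp
  [113,140): 27 bp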